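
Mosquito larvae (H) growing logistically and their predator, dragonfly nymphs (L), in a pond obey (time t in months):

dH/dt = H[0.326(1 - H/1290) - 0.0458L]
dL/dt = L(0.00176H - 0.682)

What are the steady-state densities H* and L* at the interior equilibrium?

H* ≈ 388, L* ≈ 4.98

From dL/dt = 0 with L > 0: 0.00176H* = 0.682, so H* = 388.
Substitute into dH/dt = 0: 0.326(1 - 388/1290) = 0.0458L*.
The bracket is 0.7, giving L* = 0.228/0.0458 = 4.98.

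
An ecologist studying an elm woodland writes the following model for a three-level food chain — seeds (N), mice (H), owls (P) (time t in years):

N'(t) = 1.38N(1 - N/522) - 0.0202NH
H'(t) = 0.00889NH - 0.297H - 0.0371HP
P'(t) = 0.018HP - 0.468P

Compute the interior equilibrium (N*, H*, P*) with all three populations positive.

N* ≈ 323, H* ≈ 26, P* ≈ 69.5

From dP/dt = 0: 0.018H* = 0.468, so H* = 26.
From dN/dt = 0: 1.38(1 - N*/522) = 0.0202·26, giving N* = 522·(1 - 0.381) = 323.
From dH/dt = 0: 0.00889·323 - 0.297 = 0.0371P*, so P* = 2.58/0.0371 = 69.5.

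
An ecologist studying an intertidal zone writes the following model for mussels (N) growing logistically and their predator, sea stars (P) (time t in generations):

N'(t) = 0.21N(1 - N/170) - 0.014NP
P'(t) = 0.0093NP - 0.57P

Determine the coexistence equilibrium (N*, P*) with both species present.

From dP/dt = 0 with P > 0: 0.0093N* = 0.57, so N* = 61.3.
Substitute into dN/dt = 0: 0.21(1 - 61.3/170) = 0.014P*.
The bracket is 0.639, giving P* = 0.134/0.014 = 9.59.

N* ≈ 61.3, P* ≈ 9.59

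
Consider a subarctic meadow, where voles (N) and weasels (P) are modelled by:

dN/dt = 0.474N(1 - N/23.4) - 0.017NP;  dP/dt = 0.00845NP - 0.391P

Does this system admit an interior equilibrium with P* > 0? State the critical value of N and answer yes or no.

Threshold N = 46.3; K < 46.3, so no, the predator goes extinct.

The predator equation gives dP/dt > 0 only when N > 0.391/0.00845 = 46.3.
Without the predator, N → K = 23.4. Since 23.4 < 46.3, the predator cannot invade.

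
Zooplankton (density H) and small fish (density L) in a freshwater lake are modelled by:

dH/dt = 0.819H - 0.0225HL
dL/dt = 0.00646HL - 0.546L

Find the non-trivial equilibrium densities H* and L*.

Set dL/dt = 0 with L > 0: 0.00646H - 0.546 = 0, so H* = 0.546/0.00646 = 84.5.
Set dH/dt = 0 with H > 0: 0.819 - 0.0225L = 0, so L* = 0.819/0.0225 = 36.4.

H* ≈ 84.5, L* ≈ 36.4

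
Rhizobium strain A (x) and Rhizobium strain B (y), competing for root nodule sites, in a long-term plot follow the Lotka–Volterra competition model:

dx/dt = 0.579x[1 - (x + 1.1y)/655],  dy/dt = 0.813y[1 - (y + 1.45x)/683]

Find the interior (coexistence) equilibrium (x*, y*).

Setting both brackets to zero gives the nullclines x + 1.1y = 655 and 1.45x + y = 683.
Substituting y = 683 - 1.45x into the first: x(1 - 1.1·1.45) = 655 - 1.1·683.
So x* = -96.3/-0.595 = 162, and then y* = 683 - 1.45·162 = 448.

x* ≈ 162, y* ≈ 448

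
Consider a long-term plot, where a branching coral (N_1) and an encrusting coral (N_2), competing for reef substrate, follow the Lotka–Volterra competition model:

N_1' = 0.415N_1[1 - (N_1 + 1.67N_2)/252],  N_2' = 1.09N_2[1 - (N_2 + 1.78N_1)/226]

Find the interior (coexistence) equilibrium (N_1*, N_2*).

N_1* ≈ 63.6, N_2* ≈ 113

Setting both brackets to zero gives the nullclines N_1 + 1.67N_2 = 252 and 1.78N_1 + N_2 = 226.
Substituting N_2 = 226 - 1.78N_1 into the first: N_1(1 - 1.67·1.78) = 252 - 1.67·226.
So N_1* = -125/-1.97 = 63.6, and then N_2* = 226 - 1.78·63.6 = 113.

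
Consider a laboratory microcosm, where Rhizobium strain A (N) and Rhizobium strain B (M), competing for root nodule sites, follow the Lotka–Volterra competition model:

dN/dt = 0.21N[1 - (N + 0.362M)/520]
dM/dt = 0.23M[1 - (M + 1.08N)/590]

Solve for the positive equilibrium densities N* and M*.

Setting both brackets to zero gives the nullclines N + 0.362M = 520 and 1.08N + M = 590.
Substituting M = 590 - 1.08N into the first: N(1 - 0.362·1.08) = 520 - 0.362·590.
So N* = 306/0.609 = 503, and then M* = 590 - 1.08·503 = 46.6.

N* ≈ 503, M* ≈ 46.6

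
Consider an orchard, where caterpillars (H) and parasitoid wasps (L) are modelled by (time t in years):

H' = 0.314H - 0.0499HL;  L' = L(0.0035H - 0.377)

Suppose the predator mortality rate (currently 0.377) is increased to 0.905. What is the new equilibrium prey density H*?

At the interior fixed point, setting dL/dt = 0 with L > 0 fixes H* = (predator death rate)/(HL coefficient) — independent of the other coefficients.
With the change, H* = 0.905/0.0035 = 259; it rises from 108.

H* ≈ 259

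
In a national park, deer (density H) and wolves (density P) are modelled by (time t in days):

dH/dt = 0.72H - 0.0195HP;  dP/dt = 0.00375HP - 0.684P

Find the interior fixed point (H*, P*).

H* ≈ 182, P* ≈ 36.9

Set dP/dt = 0 with P > 0: 0.00375H - 0.684 = 0, so H* = 0.684/0.00375 = 182.
Set dH/dt = 0 with H > 0: 0.72 - 0.0195P = 0, so P* = 0.72/0.0195 = 36.9.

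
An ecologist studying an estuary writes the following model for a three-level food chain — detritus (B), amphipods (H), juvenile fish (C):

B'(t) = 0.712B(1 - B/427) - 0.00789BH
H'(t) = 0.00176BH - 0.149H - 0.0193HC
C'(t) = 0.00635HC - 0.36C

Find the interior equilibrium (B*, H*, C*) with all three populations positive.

B* ≈ 159, H* ≈ 56.7, C* ≈ 6.76

From dC/dt = 0: 0.00635H* = 0.36, so H* = 56.7.
From dB/dt = 0: 0.712(1 - B*/427) = 0.00789·56.7, giving B* = 427·(1 - 0.628) = 159.
From dH/dt = 0: 0.00176·159 - 0.149 = 0.0193C*, so C* = 0.13/0.0193 = 6.76.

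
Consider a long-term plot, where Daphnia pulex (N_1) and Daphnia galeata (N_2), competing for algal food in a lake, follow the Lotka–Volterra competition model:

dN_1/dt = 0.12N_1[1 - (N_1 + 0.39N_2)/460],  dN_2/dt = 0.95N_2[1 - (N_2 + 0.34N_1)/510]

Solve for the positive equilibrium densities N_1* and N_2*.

Setting both brackets to zero gives the nullclines N_1 + 0.39N_2 = 460 and 0.34N_1 + N_2 = 510.
Substituting N_2 = 510 - 0.34N_1 into the first: N_1(1 - 0.39·0.34) = 460 - 0.39·510.
So N_1* = 261/0.867 = 301, and then N_2* = 510 - 0.34·301 = 408.

N_1* ≈ 301, N_2* ≈ 408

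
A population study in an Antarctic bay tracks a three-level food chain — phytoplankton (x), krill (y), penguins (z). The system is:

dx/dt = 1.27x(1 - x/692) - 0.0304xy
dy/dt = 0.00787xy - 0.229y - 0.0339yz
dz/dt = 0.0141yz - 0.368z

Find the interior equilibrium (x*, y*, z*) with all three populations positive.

From dz/dt = 0: 0.0141y* = 0.368, so y* = 26.1.
From dx/dt = 0: 1.27(1 - x*/692) = 0.0304·26.1, giving x* = 692·(1 - 0.625) = 260.
From dy/dt = 0: 0.00787·260 - 0.229 = 0.0339z*, so z* = 1.81/0.0339 = 53.5.

x* ≈ 260, y* ≈ 26.1, z* ≈ 53.5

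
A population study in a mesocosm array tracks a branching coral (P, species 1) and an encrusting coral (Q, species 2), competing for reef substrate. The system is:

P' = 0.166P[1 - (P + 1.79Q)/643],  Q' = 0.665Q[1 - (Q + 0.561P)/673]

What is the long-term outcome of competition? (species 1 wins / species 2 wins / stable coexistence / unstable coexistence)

species 2 excludes species 1

Compare the nullcline intercepts: K1/α12 = 643/1.79 = 359 < K2 = 673; K2/α21 = 673/0.561 = 1200 > K1 = 643.
Since the inequalities point opposite ways, species 2 can invade but species 1 cannot.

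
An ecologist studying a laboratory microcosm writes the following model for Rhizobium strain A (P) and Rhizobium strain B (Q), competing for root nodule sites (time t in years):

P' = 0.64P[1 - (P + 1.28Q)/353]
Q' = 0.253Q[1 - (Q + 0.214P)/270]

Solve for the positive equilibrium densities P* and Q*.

P* ≈ 10.2, Q* ≈ 268

Setting both brackets to zero gives the nullclines P + 1.28Q = 353 and 0.214P + Q = 270.
Substituting Q = 270 - 0.214P into the first: P(1 - 1.28·0.214) = 353 - 1.28·270.
So P* = 7.4/0.726 = 10.2, and then Q* = 270 - 0.214·10.2 = 268.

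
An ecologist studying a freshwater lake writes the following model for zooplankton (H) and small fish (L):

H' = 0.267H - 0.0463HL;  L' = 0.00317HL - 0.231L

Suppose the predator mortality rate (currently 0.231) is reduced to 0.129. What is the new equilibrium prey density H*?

H* ≈ 40.7

At the interior fixed point, setting dL/dt = 0 with L > 0 fixes H* = (predator death rate)/(HL coefficient) — independent of the other coefficients.
With the change, H* = 0.129/0.00317 = 40.7; it falls from 72.9.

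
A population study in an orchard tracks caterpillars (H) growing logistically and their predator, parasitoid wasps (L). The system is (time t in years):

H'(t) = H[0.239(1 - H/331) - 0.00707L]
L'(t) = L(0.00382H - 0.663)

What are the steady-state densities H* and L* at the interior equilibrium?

H* ≈ 174, L* ≈ 16.1

From dL/dt = 0 with L > 0: 0.00382H* = 0.663, so H* = 174.
Substitute into dH/dt = 0: 0.239(1 - 174/331) = 0.00707L*.
The bracket is 0.476, giving L* = 0.114/0.00707 = 16.1.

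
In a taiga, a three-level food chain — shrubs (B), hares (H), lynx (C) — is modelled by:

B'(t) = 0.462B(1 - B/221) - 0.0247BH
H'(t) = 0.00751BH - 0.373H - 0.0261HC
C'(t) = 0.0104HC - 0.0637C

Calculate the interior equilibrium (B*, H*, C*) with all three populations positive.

From dC/dt = 0: 0.0104H* = 0.0637, so H* = 6.13.
From dB/dt = 0: 0.462(1 - B*/221) = 0.0247·6.13, giving B* = 221·(1 - 0.327) = 149.
From dH/dt = 0: 0.00751·149 - 0.373 = 0.0261C*, so C* = 0.743/0.0261 = 28.5.

B* ≈ 149, H* ≈ 6.13, C* ≈ 28.5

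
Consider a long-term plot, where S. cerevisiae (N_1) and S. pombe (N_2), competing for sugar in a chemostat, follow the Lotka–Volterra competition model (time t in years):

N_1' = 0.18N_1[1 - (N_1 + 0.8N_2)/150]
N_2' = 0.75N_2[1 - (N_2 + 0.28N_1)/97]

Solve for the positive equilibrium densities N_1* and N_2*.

Setting both brackets to zero gives the nullclines N_1 + 0.8N_2 = 150 and 0.28N_1 + N_2 = 97.
Substituting N_2 = 97 - 0.28N_1 into the first: N_1(1 - 0.8·0.28) = 150 - 0.8·97.
So N_1* = 72.4/0.776 = 93.3, and then N_2* = 97 - 0.28·93.3 = 70.9.

N_1* ≈ 93.3, N_2* ≈ 70.9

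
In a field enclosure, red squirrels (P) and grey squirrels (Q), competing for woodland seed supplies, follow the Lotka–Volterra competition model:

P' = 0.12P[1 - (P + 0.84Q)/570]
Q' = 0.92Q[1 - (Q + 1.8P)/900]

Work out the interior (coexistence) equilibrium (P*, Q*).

P* ≈ 363, Q* ≈ 246

Setting both brackets to zero gives the nullclines P + 0.84Q = 570 and 1.8P + Q = 900.
Substituting Q = 900 - 1.8P into the first: P(1 - 0.84·1.8) = 570 - 0.84·900.
So P* = -186/-0.512 = 363, and then Q* = 900 - 1.8·363 = 246.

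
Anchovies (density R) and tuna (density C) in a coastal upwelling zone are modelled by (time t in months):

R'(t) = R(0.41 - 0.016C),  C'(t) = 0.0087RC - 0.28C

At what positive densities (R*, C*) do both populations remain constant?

R* ≈ 32.2, C* ≈ 25.6

Set dC/dt = 0 with C > 0: 0.0087R - 0.28 = 0, so R* = 0.28/0.0087 = 32.2.
Set dR/dt = 0 with R > 0: 0.41 - 0.016C = 0, so C* = 0.41/0.016 = 25.6.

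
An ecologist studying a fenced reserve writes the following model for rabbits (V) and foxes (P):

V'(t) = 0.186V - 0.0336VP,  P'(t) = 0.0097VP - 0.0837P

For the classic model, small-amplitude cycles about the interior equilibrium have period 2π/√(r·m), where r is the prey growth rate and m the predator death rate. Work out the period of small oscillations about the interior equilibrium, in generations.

T ≈ 50.4 generations

Here r = 0.186 and m = 0.0837, so r·m = 0.0156.
ω = √0.0156 = 0.125 per generation, hence T = 2π/ω ≈ 50.4 generations.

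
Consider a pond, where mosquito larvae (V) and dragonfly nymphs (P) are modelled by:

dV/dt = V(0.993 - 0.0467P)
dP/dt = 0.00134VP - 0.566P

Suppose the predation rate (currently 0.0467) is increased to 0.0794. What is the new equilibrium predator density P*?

P* ≈ 12.5

At the interior fixed point, setting dV/dt = 0 with V > 0 fixes P* = (prey growth rate)/(VP coefficient) — independent of the other coefficients.
With the change, P* = 0.993/0.0794 = 12.5; it falls from 21.3.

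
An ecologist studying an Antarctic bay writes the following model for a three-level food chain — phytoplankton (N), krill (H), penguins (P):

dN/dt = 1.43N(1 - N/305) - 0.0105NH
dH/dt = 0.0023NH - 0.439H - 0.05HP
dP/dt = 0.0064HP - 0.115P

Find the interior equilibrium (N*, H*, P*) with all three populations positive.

N* ≈ 265, H* ≈ 18, P* ≈ 3.4

From dP/dt = 0: 0.0064H* = 0.115, so H* = 18.
From dN/dt = 0: 1.43(1 - N*/305) = 0.0105·18, giving N* = 305·(1 - 0.132) = 265.
From dH/dt = 0: 0.0023·265 - 0.439 = 0.05P*, so P* = 0.17/0.05 = 3.4.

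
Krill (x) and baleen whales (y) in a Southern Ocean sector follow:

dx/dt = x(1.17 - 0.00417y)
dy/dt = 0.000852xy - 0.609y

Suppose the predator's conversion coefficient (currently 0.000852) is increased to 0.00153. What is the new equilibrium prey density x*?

x* ≈ 398

At the interior fixed point, setting dy/dt = 0 with y > 0 fixes x* = (predator death rate)/(xy coefficient) — independent of the other coefficients.
With the change, x* = 0.609/0.00153 = 398; it falls from 715.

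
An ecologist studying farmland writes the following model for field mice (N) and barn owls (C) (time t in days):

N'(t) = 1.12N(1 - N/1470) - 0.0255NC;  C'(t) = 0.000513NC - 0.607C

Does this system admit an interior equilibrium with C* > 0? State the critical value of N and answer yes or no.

Threshold N = 1180; K > 1180, so yes, the predator persists.

The predator equation gives dC/dt > 0 only when N > 0.607/0.000513 = 1180.
Without the predator, N → K = 1470. Since 1470 > 1180, the predator can invade and persist.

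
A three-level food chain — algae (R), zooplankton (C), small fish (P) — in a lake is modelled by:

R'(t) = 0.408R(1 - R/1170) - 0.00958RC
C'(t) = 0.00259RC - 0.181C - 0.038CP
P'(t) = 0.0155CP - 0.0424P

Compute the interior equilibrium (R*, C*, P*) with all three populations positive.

R* ≈ 1090, C* ≈ 2.74, P* ≈ 69.9

From dP/dt = 0: 0.0155C* = 0.0424, so C* = 2.74.
From dR/dt = 0: 0.408(1 - R*/1170) = 0.00958·2.74, giving R* = 1170·(1 - 0.0642) = 1090.
From dC/dt = 0: 0.00259·1090 - 0.181 = 0.038P*, so P* = 2.65/0.038 = 69.9.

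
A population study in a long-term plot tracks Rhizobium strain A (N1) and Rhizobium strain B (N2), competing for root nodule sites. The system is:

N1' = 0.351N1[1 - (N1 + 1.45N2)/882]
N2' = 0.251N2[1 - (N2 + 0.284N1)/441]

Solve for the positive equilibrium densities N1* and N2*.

N1* ≈ 412, N2* ≈ 324

Setting both brackets to zero gives the nullclines N1 + 1.45N2 = 882 and 0.284N1 + N2 = 441.
Substituting N2 = 441 - 0.284N1 into the first: N1(1 - 1.45·0.284) = 882 - 1.45·441.
So N1* = 243/0.588 = 412, and then N2* = 441 - 0.284·412 = 324.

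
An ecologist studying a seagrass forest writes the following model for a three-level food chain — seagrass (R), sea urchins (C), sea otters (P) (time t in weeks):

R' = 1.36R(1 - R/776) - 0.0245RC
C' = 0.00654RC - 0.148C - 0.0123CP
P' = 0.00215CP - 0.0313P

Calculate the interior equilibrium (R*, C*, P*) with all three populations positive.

From dP/dt = 0: 0.00215C* = 0.0313, so C* = 14.6.
From dR/dt = 0: 1.36(1 - R*/776) = 0.0245·14.6, giving R* = 776·(1 - 0.262) = 572.
From dC/dt = 0: 0.00654·572 - 0.148 = 0.0123P*, so P* = 3.6/0.0123 = 292.

R* ≈ 572, C* ≈ 14.6, P* ≈ 292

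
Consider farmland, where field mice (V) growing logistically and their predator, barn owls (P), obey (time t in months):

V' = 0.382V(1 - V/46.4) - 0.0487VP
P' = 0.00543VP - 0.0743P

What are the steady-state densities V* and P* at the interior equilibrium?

V* ≈ 13.7, P* ≈ 5.53

From dP/dt = 0 with P > 0: 0.00543V* = 0.0743, so V* = 13.7.
Substitute into dV/dt = 0: 0.382(1 - 13.7/46.4) = 0.0487P*.
The bracket is 0.705, giving P* = 0.269/0.0487 = 5.53.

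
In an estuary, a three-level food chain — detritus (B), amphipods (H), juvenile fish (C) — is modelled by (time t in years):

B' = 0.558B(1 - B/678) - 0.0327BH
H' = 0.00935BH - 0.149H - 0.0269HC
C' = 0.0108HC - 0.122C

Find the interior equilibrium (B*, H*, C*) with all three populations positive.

B* ≈ 229, H* ≈ 11.3, C* ≈ 74.1

From dC/dt = 0: 0.0108H* = 0.122, so H* = 11.3.
From dB/dt = 0: 0.558(1 - B*/678) = 0.0327·11.3, giving B* = 678·(1 - 0.662) = 229.
From dH/dt = 0: 0.00935·229 - 0.149 = 0.0269C*, so C* = 1.99/0.0269 = 74.1.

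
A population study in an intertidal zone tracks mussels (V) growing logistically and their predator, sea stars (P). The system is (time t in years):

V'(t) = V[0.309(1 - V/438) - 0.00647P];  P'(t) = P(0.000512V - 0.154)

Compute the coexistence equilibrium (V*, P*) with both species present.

From dP/dt = 0 with P > 0: 0.000512V* = 0.154, so V* = 301.
Substitute into dV/dt = 0: 0.309(1 - 301/438) = 0.00647P*.
The bracket is 0.313, giving P* = 0.0968/0.00647 = 15.

V* ≈ 301, P* ≈ 15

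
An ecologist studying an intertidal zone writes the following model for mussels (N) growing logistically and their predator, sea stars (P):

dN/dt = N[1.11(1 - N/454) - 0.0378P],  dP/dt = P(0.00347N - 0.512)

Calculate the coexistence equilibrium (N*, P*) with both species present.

From dP/dt = 0 with P > 0: 0.00347N* = 0.512, so N* = 148.
Substitute into dN/dt = 0: 1.11(1 - 148/454) = 0.0378P*.
The bracket is 0.675, giving P* = 0.749/0.0378 = 19.8.

N* ≈ 148, P* ≈ 19.8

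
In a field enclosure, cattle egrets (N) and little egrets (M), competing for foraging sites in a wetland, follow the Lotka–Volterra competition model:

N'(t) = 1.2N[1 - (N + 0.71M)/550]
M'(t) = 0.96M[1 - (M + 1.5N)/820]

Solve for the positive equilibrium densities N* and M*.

N* ≈ 495, M* ≈ 76.9

Setting both brackets to zero gives the nullclines N + 0.71M = 550 and 1.5N + M = 820.
Substituting M = 820 - 1.5N into the first: N(1 - 0.71·1.5) = 550 - 0.71·820.
So N* = -32.2/-0.065 = 495, and then M* = 820 - 1.5·495 = 76.9.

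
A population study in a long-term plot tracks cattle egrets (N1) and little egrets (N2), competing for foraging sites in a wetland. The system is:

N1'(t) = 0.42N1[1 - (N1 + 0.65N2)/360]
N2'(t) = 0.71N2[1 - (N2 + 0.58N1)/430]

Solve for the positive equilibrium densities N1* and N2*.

N1* ≈ 129, N2* ≈ 355

Setting both brackets to zero gives the nullclines N1 + 0.65N2 = 360 and 0.58N1 + N2 = 430.
Substituting N2 = 430 - 0.58N1 into the first: N1(1 - 0.65·0.58) = 360 - 0.65·430.
So N1* = 80.5/0.623 = 129, and then N2* = 430 - 0.58·129 = 355.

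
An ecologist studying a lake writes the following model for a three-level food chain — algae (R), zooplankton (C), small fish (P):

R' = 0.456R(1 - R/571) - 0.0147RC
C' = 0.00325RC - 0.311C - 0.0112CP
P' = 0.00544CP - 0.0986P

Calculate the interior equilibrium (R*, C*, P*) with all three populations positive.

From dP/dt = 0: 0.00544C* = 0.0986, so C* = 18.1.
From dR/dt = 0: 0.456(1 - R*/571) = 0.0147·18.1, giving R* = 571·(1 - 0.584) = 237.
From dC/dt = 0: 0.00325·237 - 0.311 = 0.0112P*, so P* = 0.46/0.0112 = 41.1.

R* ≈ 237, C* ≈ 18.1, P* ≈ 41.1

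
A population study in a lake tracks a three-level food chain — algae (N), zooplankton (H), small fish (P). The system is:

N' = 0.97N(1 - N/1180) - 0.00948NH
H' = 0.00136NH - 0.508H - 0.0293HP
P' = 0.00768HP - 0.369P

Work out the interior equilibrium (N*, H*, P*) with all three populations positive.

From dP/dt = 0: 0.00768H* = 0.369, so H* = 48.
From dN/dt = 0: 0.97(1 - N*/1180) = 0.00948·48, giving N* = 1180·(1 - 0.47) = 626.
From dH/dt = 0: 0.00136·626 - 0.508 = 0.0293P*, so P* = 0.343/0.0293 = 11.7.

N* ≈ 626, H* ≈ 48, P* ≈ 11.7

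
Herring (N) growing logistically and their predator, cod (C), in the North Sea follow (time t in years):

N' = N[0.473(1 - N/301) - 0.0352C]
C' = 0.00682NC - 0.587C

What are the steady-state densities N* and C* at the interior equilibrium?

From dC/dt = 0 with C > 0: 0.00682N* = 0.587, so N* = 86.1.
Substitute into dN/dt = 0: 0.473(1 - 86.1/301) = 0.0352C*.
The bracket is 0.714, giving C* = 0.338/0.0352 = 9.6.

N* ≈ 86.1, C* ≈ 9.6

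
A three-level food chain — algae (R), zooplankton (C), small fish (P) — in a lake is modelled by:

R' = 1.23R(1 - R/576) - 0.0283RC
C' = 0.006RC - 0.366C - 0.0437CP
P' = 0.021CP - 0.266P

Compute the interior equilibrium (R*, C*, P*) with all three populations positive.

R* ≈ 408, C* ≈ 12.7, P* ≈ 47.7

From dP/dt = 0: 0.021C* = 0.266, so C* = 12.7.
From dR/dt = 0: 1.23(1 - R*/576) = 0.0283·12.7, giving R* = 576·(1 - 0.291) = 408.
From dC/dt = 0: 0.006·408 - 0.366 = 0.0437P*, so P* = 2.08/0.0437 = 47.7.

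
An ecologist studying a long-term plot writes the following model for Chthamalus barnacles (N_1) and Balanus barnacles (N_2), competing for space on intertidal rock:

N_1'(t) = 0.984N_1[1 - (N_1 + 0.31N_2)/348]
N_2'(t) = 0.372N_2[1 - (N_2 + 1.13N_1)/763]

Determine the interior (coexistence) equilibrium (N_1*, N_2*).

N_1* ≈ 172, N_2* ≈ 569

Setting both brackets to zero gives the nullclines N_1 + 0.31N_2 = 348 and 1.13N_1 + N_2 = 763.
Substituting N_2 = 763 - 1.13N_1 into the first: N_1(1 - 0.31·1.13) = 348 - 0.31·763.
So N_1* = 111/0.65 = 172, and then N_2* = 763 - 1.13·172 = 569.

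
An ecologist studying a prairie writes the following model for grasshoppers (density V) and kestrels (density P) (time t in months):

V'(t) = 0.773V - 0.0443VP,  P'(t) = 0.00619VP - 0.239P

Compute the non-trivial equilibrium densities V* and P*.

V* ≈ 38.6, P* ≈ 17.4

Set dP/dt = 0 with P > 0: 0.00619V - 0.239 = 0, so V* = 0.239/0.00619 = 38.6.
Set dV/dt = 0 with V > 0: 0.773 - 0.0443P = 0, so P* = 0.773/0.0443 = 17.4.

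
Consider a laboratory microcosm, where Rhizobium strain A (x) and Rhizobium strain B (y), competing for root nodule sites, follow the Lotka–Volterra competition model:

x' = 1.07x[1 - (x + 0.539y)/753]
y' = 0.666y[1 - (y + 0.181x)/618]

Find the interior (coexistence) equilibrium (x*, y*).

Setting both brackets to zero gives the nullclines x + 0.539y = 753 and 0.181x + y = 618.
Substituting y = 618 - 0.181x into the first: x(1 - 0.539·0.181) = 753 - 0.539·618.
So x* = 420/0.902 = 465, and then y* = 618 - 0.181·465 = 534.

x* ≈ 465, y* ≈ 534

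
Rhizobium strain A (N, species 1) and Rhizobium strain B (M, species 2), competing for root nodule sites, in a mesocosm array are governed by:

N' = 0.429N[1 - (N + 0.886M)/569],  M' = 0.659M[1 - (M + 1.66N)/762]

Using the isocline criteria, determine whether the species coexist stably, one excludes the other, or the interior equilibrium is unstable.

unstable coexistence (outcome depends on initial conditions)

Compare the nullcline intercepts: K1/α12 = 569/0.886 = 642 < K2 = 762; K2/α21 = 762/1.66 = 459 < K1 = 569.
Since both are reversed, neither can invade when rare; the interior point is a saddle.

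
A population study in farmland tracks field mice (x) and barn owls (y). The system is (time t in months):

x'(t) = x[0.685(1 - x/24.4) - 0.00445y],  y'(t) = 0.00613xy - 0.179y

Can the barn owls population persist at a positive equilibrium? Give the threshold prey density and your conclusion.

The predator equation gives dy/dt > 0 only when x > 0.179/0.00613 = 29.2.
Without the predator, x → K = 24.4. Since 24.4 < 29.2, the predator cannot invade.

Threshold x = 29.2; K < 29.2, so no, the predator goes extinct.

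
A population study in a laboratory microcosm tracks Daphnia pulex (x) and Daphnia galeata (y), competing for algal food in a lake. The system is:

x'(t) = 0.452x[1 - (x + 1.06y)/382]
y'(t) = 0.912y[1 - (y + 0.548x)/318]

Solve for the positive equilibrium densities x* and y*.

Setting both brackets to zero gives the nullclines x + 1.06y = 382 and 0.548x + y = 318.
Substituting y = 318 - 0.548x into the first: x(1 - 1.06·0.548) = 382 - 1.06·318.
So x* = 44.9/0.419 = 107, and then y* = 318 - 0.548·107 = 259.

x* ≈ 107, y* ≈ 259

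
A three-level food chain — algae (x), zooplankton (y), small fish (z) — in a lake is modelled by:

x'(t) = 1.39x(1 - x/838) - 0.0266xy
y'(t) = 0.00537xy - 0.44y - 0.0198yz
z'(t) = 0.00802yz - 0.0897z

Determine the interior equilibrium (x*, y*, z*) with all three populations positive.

From dz/dt = 0: 0.00802y* = 0.0897, so y* = 11.2.
From dx/dt = 0: 1.39(1 - x*/838) = 0.0266·11.2, giving x* = 838·(1 - 0.214) = 659.
From dy/dt = 0: 0.00537·659 - 0.44 = 0.0198z*, so z* = 3.1/0.0198 = 156.

x* ≈ 659, y* ≈ 11.2, z* ≈ 156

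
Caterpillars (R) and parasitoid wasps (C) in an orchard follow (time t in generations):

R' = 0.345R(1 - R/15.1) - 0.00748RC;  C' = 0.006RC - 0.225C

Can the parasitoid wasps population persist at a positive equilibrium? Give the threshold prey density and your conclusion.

Threshold R = 37.5; K < 37.5, so no, the predator goes extinct.

The predator equation gives dC/dt > 0 only when R > 0.225/0.006 = 37.5.
Without the predator, R → K = 15.1. Since 15.1 < 37.5, the predator cannot invade.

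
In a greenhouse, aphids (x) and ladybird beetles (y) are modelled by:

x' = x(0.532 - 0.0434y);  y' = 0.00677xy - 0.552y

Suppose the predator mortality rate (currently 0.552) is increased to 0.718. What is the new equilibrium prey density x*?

x* ≈ 106

At the interior fixed point, setting dy/dt = 0 with y > 0 fixes x* = (predator death rate)/(xy coefficient) — independent of the other coefficients.
With the change, x* = 0.718/0.00677 = 106; it rises from 81.5.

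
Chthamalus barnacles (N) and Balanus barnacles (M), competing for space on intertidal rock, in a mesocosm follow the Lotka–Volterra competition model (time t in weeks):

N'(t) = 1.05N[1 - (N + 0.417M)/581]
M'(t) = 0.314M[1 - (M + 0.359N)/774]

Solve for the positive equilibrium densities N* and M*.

Setting both brackets to zero gives the nullclines N + 0.417M = 581 and 0.359N + M = 774.
Substituting M = 774 - 0.359N into the first: N(1 - 0.417·0.359) = 581 - 0.417·774.
So N* = 258/0.85 = 304, and then M* = 774 - 0.359·304 = 665.

N* ≈ 304, M* ≈ 665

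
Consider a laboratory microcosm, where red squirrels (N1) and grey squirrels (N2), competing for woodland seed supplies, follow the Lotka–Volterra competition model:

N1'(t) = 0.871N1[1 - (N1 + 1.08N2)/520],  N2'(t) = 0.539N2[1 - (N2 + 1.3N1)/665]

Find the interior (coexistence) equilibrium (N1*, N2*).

N1* ≈ 491, N2* ≈ 27.2

Setting both brackets to zero gives the nullclines N1 + 1.08N2 = 520 and 1.3N1 + N2 = 665.
Substituting N2 = 665 - 1.3N1 into the first: N1(1 - 1.08·1.3) = 520 - 1.08·665.
So N1* = -198/-0.404 = 491, and then N2* = 665 - 1.3·491 = 27.2.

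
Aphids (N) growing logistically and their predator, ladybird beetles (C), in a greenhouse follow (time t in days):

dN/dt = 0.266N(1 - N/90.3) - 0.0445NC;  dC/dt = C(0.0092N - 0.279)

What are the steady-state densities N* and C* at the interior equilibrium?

N* ≈ 30.3, C* ≈ 3.97

From dC/dt = 0 with C > 0: 0.0092N* = 0.279, so N* = 30.3.
Substitute into dN/dt = 0: 0.266(1 - 30.3/90.3) = 0.0445C*.
The bracket is 0.664, giving C* = 0.177/0.0445 = 3.97.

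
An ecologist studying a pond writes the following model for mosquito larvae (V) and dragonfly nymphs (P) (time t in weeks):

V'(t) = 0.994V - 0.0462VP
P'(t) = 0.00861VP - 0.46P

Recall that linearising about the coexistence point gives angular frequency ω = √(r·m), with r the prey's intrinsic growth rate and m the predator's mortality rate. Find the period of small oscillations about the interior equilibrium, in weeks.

T ≈ 9.29 weeks

Here r = 0.994 and m = 0.46, so r·m = 0.457.
ω = √0.457 = 0.676 per week, hence T = 2π/ω ≈ 9.29 weeks.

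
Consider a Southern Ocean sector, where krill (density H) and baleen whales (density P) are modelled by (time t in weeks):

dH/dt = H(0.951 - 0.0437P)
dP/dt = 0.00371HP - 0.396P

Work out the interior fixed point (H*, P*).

H* ≈ 107, P* ≈ 21.8

Set dP/dt = 0 with P > 0: 0.00371H - 0.396 = 0, so H* = 0.396/0.00371 = 107.
Set dH/dt = 0 with H > 0: 0.951 - 0.0437P = 0, so P* = 0.951/0.0437 = 21.8.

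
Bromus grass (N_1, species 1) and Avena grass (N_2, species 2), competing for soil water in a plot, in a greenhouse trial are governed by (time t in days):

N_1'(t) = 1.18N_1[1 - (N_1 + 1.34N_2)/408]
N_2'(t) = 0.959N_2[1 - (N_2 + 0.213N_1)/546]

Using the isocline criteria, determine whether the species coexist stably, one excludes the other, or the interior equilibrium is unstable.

Compare the nullcline intercepts: K1/α12 = 408/1.34 = 304 < K2 = 546; K2/α21 = 546/0.213 = 2560 > K1 = 408.
Since the inequalities point opposite ways, species 2 can invade but species 1 cannot.

species 2 excludes species 1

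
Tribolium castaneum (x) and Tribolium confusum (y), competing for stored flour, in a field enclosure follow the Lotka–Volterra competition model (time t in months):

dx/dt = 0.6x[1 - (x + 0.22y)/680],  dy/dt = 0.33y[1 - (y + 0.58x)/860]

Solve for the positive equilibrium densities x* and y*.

x* ≈ 563, y* ≈ 534

Setting both brackets to zero gives the nullclines x + 0.22y = 680 and 0.58x + y = 860.
Substituting y = 860 - 0.58x into the first: x(1 - 0.22·0.58) = 680 - 0.22·860.
So x* = 491/0.872 = 563, and then y* = 860 - 0.58·563 = 534.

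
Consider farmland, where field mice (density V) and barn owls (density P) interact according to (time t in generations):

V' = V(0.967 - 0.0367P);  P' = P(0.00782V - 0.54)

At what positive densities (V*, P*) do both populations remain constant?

V* ≈ 69.1, P* ≈ 26.3

Set dP/dt = 0 with P > 0: 0.00782V - 0.54 = 0, so V* = 0.54/0.00782 = 69.1.
Set dV/dt = 0 with V > 0: 0.967 - 0.0367P = 0, so P* = 0.967/0.0367 = 26.3.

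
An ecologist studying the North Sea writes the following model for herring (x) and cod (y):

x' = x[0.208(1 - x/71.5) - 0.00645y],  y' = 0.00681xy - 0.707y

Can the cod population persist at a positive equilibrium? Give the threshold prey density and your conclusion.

The predator equation gives dy/dt > 0 only when x > 0.707/0.00681 = 104.
Without the predator, x → K = 71.5. Since 71.5 < 104, the predator cannot invade.

Threshold x = 104; K < 104, so no, the predator goes extinct.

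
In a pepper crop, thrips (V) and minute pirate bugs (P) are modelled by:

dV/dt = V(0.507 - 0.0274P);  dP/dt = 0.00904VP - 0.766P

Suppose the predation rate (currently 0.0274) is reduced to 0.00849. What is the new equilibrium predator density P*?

At the interior fixed point, setting dV/dt = 0 with V > 0 fixes P* = (prey growth rate)/(VP coefficient) — independent of the other coefficients.
With the change, P* = 0.507/0.00849 = 59.7; it rises from 18.5.

P* ≈ 59.7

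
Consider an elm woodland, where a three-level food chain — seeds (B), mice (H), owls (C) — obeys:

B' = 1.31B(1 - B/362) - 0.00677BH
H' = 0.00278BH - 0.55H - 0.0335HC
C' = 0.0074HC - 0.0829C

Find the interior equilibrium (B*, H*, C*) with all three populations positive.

From dC/dt = 0: 0.0074H* = 0.0829, so H* = 11.2.
From dB/dt = 0: 1.31(1 - B*/362) = 0.00677·11.2, giving B* = 362·(1 - 0.0579) = 341.
From dH/dt = 0: 0.00278·341 - 0.55 = 0.0335C*, so C* = 0.398/0.0335 = 11.9.

B* ≈ 341, H* ≈ 11.2, C* ≈ 11.9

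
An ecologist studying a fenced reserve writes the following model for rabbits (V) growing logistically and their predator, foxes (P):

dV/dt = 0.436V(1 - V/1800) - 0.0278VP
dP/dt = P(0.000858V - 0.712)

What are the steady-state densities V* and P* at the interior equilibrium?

From dP/dt = 0 with P > 0: 0.000858V* = 0.712, so V* = 830.
Substitute into dV/dt = 0: 0.436(1 - 830/1800) = 0.0278P*.
The bracket is 0.539, giving P* = 0.235/0.0278 = 8.45.

V* ≈ 830, P* ≈ 8.45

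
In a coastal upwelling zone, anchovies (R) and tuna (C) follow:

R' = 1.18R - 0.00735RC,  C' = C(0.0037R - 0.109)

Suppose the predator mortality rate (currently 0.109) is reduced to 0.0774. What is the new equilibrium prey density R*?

At the interior fixed point, setting dC/dt = 0 with C > 0 fixes R* = (predator death rate)/(RC coefficient) — independent of the other coefficients.
With the change, R* = 0.0774/0.0037 = 20.9; it falls from 29.5.

R* ≈ 20.9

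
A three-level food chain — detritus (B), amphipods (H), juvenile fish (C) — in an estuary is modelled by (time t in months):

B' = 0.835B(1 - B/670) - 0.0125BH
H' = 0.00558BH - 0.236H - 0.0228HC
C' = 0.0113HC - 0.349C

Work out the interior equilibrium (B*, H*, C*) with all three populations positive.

From dC/dt = 0: 0.0113H* = 0.349, so H* = 30.9.
From dB/dt = 0: 0.835(1 - B*/670) = 0.0125·30.9, giving B* = 670·(1 - 0.462) = 360.
From dH/dt = 0: 0.00558·360 - 0.236 = 0.0228C*, so C* = 1.77/0.0228 = 77.8.

B* ≈ 360, H* ≈ 30.9, C* ≈ 77.8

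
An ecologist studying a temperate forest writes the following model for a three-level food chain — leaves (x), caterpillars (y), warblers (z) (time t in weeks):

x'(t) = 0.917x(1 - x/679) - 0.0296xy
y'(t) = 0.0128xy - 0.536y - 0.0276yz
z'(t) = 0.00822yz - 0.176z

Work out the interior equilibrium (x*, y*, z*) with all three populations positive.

From dz/dt = 0: 0.00822y* = 0.176, so y* = 21.4.
From dx/dt = 0: 0.917(1 - x*/679) = 0.0296·21.4, giving x* = 679·(1 - 0.691) = 210.
From dy/dt = 0: 0.0128·210 - 0.536 = 0.0276z*, so z* = 2.15/0.0276 = 77.8.

x* ≈ 210, y* ≈ 21.4, z* ≈ 77.8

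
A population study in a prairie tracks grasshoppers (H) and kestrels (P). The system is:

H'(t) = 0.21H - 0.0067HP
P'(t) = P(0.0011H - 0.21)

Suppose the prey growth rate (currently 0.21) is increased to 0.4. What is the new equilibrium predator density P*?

P* ≈ 59.7

At the interior fixed point, setting dH/dt = 0 with H > 0 fixes P* = (prey growth rate)/(HP coefficient) — independent of the other coefficients.
With the change, P* = 0.4/0.0067 = 59.7; it rises from 31.3.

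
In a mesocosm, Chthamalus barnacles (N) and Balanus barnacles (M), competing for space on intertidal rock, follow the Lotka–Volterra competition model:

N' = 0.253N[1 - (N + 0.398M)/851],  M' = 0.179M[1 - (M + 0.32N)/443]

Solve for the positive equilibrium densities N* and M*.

N* ≈ 773, M* ≈ 196

Setting both brackets to zero gives the nullclines N + 0.398M = 851 and 0.32N + M = 443.
Substituting M = 443 - 0.32N into the first: N(1 - 0.398·0.32) = 851 - 0.398·443.
So N* = 675/0.873 = 773, and then M* = 443 - 0.32·773 = 196.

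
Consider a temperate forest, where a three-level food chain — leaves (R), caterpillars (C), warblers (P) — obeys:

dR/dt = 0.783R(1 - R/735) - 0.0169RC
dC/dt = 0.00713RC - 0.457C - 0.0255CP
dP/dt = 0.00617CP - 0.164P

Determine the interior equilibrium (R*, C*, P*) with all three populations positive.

From dP/dt = 0: 0.00617C* = 0.164, so C* = 26.6.
From dR/dt = 0: 0.783(1 - R*/735) = 0.0169·26.6, giving R* = 735·(1 - 0.574) = 313.
From dC/dt = 0: 0.00713·313 - 0.457 = 0.0255P*, so P* = 1.78/0.0255 = 69.7.

R* ≈ 313, C* ≈ 26.6, P* ≈ 69.7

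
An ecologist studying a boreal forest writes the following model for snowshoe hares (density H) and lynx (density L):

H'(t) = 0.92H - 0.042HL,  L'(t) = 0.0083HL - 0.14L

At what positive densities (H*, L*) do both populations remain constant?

Set dL/dt = 0 with L > 0: 0.0083H - 0.14 = 0, so H* = 0.14/0.0083 = 16.9.
Set dH/dt = 0 with H > 0: 0.92 - 0.042L = 0, so L* = 0.92/0.042 = 21.9.

H* ≈ 16.9, L* ≈ 21.9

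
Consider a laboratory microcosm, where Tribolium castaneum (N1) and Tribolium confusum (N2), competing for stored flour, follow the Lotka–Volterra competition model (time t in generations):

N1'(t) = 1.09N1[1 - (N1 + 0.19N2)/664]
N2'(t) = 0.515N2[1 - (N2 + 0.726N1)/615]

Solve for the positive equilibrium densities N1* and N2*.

N1* ≈ 635, N2* ≈ 154

Setting both brackets to zero gives the nullclines N1 + 0.19N2 = 664 and 0.726N1 + N2 = 615.
Substituting N2 = 615 - 0.726N1 into the first: N1(1 - 0.19·0.726) = 664 - 0.19·615.
So N1* = 547/0.862 = 635, and then N2* = 615 - 0.726·635 = 154.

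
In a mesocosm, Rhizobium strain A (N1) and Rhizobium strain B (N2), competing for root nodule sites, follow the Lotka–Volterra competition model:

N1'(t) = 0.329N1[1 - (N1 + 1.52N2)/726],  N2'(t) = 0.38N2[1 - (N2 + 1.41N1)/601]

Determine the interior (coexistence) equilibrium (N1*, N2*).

Setting both brackets to zero gives the nullclines N1 + 1.52N2 = 726 and 1.41N1 + N2 = 601.
Substituting N2 = 601 - 1.41N1 into the first: N1(1 - 1.52·1.41) = 726 - 1.52·601.
So N1* = -188/-1.14 = 164, and then N2* = 601 - 1.41·164 = 370.

N1* ≈ 164, N2* ≈ 370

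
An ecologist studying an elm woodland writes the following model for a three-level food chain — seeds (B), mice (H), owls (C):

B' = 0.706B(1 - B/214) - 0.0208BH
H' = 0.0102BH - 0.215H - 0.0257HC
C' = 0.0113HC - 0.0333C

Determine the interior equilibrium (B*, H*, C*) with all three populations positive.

From dC/dt = 0: 0.0113H* = 0.0333, so H* = 2.95.
From dB/dt = 0: 0.706(1 - B*/214) = 0.0208·2.95, giving B* = 214·(1 - 0.0868) = 195.
From dH/dt = 0: 0.0102·195 - 0.215 = 0.0257C*, so C* = 1.78/0.0257 = 69.2.

B* ≈ 195, H* ≈ 2.95, C* ≈ 69.2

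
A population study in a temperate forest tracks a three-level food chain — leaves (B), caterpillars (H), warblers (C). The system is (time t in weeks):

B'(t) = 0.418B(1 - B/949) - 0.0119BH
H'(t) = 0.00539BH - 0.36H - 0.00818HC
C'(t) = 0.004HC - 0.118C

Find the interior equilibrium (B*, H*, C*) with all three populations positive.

B* ≈ 152, H* ≈ 29.5, C* ≈ 56.1

From dC/dt = 0: 0.004H* = 0.118, so H* = 29.5.
From dB/dt = 0: 0.418(1 - B*/949) = 0.0119·29.5, giving B* = 949·(1 - 0.84) = 152.
From dH/dt = 0: 0.00539·152 - 0.36 = 0.00818C*, so C* = 0.459/0.00818 = 56.1.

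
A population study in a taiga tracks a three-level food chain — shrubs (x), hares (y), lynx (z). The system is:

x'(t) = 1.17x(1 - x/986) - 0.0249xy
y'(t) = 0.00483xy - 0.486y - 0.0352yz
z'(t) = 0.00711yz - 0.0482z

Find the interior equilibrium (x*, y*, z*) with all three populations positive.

x* ≈ 844, y* ≈ 6.78, z* ≈ 102

From dz/dt = 0: 0.00711y* = 0.0482, so y* = 6.78.
From dx/dt = 0: 1.17(1 - x*/986) = 0.0249·6.78, giving x* = 986·(1 - 0.144) = 844.
From dy/dt = 0: 0.00483·844 - 0.486 = 0.0352z*, so z* = 3.59/0.0352 = 102.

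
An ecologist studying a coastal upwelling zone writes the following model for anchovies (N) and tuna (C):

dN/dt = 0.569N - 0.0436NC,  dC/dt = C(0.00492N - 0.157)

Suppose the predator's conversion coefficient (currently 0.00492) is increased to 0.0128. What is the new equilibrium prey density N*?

At the interior fixed point, setting dC/dt = 0 with C > 0 fixes N* = (predator death rate)/(NC coefficient) — independent of the other coefficients.
With the change, N* = 0.157/0.0128 = 12.3; it falls from 31.9.

N* ≈ 12.3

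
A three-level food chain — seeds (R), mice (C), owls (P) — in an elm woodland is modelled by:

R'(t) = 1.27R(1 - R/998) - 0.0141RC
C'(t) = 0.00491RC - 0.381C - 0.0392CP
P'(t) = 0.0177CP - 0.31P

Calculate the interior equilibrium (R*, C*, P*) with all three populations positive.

From dP/dt = 0: 0.0177C* = 0.31, so C* = 17.5.
From dR/dt = 0: 1.27(1 - R*/998) = 0.0141·17.5, giving R* = 998·(1 - 0.194) = 804.
From dC/dt = 0: 0.00491·804 - 0.381 = 0.0392P*, so P* = 3.57/0.0392 = 91.

R* ≈ 804, C* ≈ 17.5, P* ≈ 91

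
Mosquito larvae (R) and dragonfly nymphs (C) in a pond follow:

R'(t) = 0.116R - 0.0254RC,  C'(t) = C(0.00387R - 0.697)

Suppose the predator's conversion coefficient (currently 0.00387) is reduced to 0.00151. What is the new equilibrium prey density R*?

At the interior fixed point, setting dC/dt = 0 with C > 0 fixes R* = (predator death rate)/(RC coefficient) — independent of the other coefficients.
With the change, R* = 0.697/0.00151 = 462; it rises from 180.

R* ≈ 462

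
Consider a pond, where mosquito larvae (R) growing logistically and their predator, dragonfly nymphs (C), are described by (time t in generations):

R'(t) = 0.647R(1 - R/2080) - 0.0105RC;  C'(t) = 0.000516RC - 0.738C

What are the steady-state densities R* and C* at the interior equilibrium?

From dC/dt = 0 with C > 0: 0.000516R* = 0.738, so R* = 1430.
Substitute into dR/dt = 0: 0.647(1 - 1430/2080) = 0.0105C*.
The bracket is 0.312, giving C* = 0.202/0.0105 = 19.2.

R* ≈ 1430, C* ≈ 19.2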